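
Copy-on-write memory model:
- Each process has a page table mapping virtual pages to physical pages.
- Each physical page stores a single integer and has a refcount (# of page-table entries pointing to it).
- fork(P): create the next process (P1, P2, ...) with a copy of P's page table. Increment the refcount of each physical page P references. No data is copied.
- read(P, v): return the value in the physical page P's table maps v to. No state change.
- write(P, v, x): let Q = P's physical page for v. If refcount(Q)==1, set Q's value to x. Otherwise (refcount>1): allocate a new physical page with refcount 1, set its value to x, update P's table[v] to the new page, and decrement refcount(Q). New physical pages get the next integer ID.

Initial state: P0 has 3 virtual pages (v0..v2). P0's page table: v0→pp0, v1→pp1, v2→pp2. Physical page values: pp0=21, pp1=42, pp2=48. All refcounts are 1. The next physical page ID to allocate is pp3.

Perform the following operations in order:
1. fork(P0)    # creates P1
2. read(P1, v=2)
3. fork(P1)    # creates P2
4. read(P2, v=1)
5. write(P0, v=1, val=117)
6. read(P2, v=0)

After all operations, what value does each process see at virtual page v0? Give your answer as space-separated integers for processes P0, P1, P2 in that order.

Op 1: fork(P0) -> P1. 3 ppages; refcounts: pp0:2 pp1:2 pp2:2
Op 2: read(P1, v2) -> 48. No state change.
Op 3: fork(P1) -> P2. 3 ppages; refcounts: pp0:3 pp1:3 pp2:3
Op 4: read(P2, v1) -> 42. No state change.
Op 5: write(P0, v1, 117). refcount(pp1)=3>1 -> COPY to pp3. 4 ppages; refcounts: pp0:3 pp1:2 pp2:3 pp3:1
Op 6: read(P2, v0) -> 21. No state change.
P0: v0 -> pp0 = 21
P1: v0 -> pp0 = 21
P2: v0 -> pp0 = 21

Answer: 21 21 21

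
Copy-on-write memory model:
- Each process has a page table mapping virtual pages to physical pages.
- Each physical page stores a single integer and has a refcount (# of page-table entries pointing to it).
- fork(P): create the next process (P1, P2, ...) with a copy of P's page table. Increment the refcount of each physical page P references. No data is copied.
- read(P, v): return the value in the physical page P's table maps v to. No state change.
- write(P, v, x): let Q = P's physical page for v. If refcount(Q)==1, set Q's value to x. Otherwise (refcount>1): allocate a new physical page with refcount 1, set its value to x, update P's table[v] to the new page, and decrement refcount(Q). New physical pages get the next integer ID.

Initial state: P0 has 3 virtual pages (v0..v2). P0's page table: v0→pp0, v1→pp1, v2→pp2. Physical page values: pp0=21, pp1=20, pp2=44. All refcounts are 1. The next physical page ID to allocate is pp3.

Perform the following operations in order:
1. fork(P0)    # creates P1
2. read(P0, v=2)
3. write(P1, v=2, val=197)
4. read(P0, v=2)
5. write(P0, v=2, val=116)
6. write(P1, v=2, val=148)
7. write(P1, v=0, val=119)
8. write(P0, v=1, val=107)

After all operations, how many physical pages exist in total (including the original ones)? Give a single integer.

Op 1: fork(P0) -> P1. 3 ppages; refcounts: pp0:2 pp1:2 pp2:2
Op 2: read(P0, v2) -> 44. No state change.
Op 3: write(P1, v2, 197). refcount(pp2)=2>1 -> COPY to pp3. 4 ppages; refcounts: pp0:2 pp1:2 pp2:1 pp3:1
Op 4: read(P0, v2) -> 44. No state change.
Op 5: write(P0, v2, 116). refcount(pp2)=1 -> write in place. 4 ppages; refcounts: pp0:2 pp1:2 pp2:1 pp3:1
Op 6: write(P1, v2, 148). refcount(pp3)=1 -> write in place. 4 ppages; refcounts: pp0:2 pp1:2 pp2:1 pp3:1
Op 7: write(P1, v0, 119). refcount(pp0)=2>1 -> COPY to pp4. 5 ppages; refcounts: pp0:1 pp1:2 pp2:1 pp3:1 pp4:1
Op 8: write(P0, v1, 107). refcount(pp1)=2>1 -> COPY to pp5. 6 ppages; refcounts: pp0:1 pp1:1 pp2:1 pp3:1 pp4:1 pp5:1

Answer: 6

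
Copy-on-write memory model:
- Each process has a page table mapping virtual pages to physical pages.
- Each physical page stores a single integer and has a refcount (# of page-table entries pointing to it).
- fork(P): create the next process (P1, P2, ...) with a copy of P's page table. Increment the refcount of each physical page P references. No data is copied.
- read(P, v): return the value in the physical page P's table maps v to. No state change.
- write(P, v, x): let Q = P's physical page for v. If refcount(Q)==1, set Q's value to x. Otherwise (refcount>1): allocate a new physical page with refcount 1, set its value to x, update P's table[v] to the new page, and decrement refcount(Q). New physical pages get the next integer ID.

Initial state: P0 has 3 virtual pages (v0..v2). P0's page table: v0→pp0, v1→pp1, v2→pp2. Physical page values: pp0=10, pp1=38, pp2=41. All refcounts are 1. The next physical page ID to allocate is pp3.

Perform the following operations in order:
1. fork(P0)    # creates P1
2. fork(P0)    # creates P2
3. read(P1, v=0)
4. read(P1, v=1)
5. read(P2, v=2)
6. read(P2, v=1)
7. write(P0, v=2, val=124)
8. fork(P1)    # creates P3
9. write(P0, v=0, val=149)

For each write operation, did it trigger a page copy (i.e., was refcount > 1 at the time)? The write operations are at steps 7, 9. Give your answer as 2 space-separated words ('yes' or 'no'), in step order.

Op 1: fork(P0) -> P1. 3 ppages; refcounts: pp0:2 pp1:2 pp2:2
Op 2: fork(P0) -> P2. 3 ppages; refcounts: pp0:3 pp1:3 pp2:3
Op 3: read(P1, v0) -> 10. No state change.
Op 4: read(P1, v1) -> 38. No state change.
Op 5: read(P2, v2) -> 41. No state change.
Op 6: read(P2, v1) -> 38. No state change.
Op 7: write(P0, v2, 124). refcount(pp2)=3>1 -> COPY to pp3. 4 ppages; refcounts: pp0:3 pp1:3 pp2:2 pp3:1
Op 8: fork(P1) -> P3. 4 ppages; refcounts: pp0:4 pp1:4 pp2:3 pp3:1
Op 9: write(P0, v0, 149). refcount(pp0)=4>1 -> COPY to pp4. 5 ppages; refcounts: pp0:3 pp1:4 pp2:3 pp3:1 pp4:1

yes yes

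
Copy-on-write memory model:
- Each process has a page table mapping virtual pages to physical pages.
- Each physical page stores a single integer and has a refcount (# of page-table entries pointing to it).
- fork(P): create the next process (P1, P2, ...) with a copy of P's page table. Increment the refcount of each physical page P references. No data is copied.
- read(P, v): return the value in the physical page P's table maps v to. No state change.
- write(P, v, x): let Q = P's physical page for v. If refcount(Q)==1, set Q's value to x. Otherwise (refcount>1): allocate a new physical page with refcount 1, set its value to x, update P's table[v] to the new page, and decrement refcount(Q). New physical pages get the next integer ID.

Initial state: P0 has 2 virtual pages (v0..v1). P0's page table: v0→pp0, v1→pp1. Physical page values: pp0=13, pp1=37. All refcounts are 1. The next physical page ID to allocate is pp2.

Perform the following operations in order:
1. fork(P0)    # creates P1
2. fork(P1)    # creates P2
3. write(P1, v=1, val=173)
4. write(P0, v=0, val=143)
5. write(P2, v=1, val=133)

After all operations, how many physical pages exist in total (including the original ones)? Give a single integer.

Op 1: fork(P0) -> P1. 2 ppages; refcounts: pp0:2 pp1:2
Op 2: fork(P1) -> P2. 2 ppages; refcounts: pp0:3 pp1:3
Op 3: write(P1, v1, 173). refcount(pp1)=3>1 -> COPY to pp2. 3 ppages; refcounts: pp0:3 pp1:2 pp2:1
Op 4: write(P0, v0, 143). refcount(pp0)=3>1 -> COPY to pp3. 4 ppages; refcounts: pp0:2 pp1:2 pp2:1 pp3:1
Op 5: write(P2, v1, 133). refcount(pp1)=2>1 -> COPY to pp4. 5 ppages; refcounts: pp0:2 pp1:1 pp2:1 pp3:1 pp4:1

Answer: 5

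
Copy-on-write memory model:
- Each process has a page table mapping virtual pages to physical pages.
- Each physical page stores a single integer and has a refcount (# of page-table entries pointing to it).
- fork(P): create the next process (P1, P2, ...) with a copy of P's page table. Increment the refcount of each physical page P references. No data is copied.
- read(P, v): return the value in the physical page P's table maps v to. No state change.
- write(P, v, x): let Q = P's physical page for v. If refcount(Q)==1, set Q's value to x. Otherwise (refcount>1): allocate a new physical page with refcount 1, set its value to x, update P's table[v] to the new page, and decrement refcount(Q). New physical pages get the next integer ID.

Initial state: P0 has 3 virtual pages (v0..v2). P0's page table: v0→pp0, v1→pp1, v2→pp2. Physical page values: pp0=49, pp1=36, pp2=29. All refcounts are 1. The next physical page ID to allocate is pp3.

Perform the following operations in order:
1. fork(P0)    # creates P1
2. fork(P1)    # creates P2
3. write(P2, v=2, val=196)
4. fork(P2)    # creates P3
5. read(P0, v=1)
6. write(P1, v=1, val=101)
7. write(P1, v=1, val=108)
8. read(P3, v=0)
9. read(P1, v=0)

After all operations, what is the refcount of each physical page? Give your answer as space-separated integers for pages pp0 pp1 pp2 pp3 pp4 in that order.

Op 1: fork(P0) -> P1. 3 ppages; refcounts: pp0:2 pp1:2 pp2:2
Op 2: fork(P1) -> P2. 3 ppages; refcounts: pp0:3 pp1:3 pp2:3
Op 3: write(P2, v2, 196). refcount(pp2)=3>1 -> COPY to pp3. 4 ppages; refcounts: pp0:3 pp1:3 pp2:2 pp3:1
Op 4: fork(P2) -> P3. 4 ppages; refcounts: pp0:4 pp1:4 pp2:2 pp3:2
Op 5: read(P0, v1) -> 36. No state change.
Op 6: write(P1, v1, 101). refcount(pp1)=4>1 -> COPY to pp4. 5 ppages; refcounts: pp0:4 pp1:3 pp2:2 pp3:2 pp4:1
Op 7: write(P1, v1, 108). refcount(pp4)=1 -> write in place. 5 ppages; refcounts: pp0:4 pp1:3 pp2:2 pp3:2 pp4:1
Op 8: read(P3, v0) -> 49. No state change.
Op 9: read(P1, v0) -> 49. No state change.

Answer: 4 3 2 2 1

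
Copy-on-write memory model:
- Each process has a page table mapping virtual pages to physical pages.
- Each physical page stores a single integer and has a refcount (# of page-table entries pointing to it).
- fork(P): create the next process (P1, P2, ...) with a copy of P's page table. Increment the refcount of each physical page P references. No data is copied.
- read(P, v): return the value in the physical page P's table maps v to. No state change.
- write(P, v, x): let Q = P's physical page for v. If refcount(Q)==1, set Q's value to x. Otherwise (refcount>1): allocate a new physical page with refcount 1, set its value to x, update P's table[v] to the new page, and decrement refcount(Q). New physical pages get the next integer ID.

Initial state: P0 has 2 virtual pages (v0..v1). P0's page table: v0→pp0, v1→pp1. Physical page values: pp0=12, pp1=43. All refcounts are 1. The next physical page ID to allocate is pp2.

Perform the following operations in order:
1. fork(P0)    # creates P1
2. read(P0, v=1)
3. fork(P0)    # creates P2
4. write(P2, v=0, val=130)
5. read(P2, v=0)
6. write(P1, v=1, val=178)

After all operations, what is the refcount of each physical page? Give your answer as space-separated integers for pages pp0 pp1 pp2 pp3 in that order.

Answer: 2 2 1 1

Derivation:
Op 1: fork(P0) -> P1. 2 ppages; refcounts: pp0:2 pp1:2
Op 2: read(P0, v1) -> 43. No state change.
Op 3: fork(P0) -> P2. 2 ppages; refcounts: pp0:3 pp1:3
Op 4: write(P2, v0, 130). refcount(pp0)=3>1 -> COPY to pp2. 3 ppages; refcounts: pp0:2 pp1:3 pp2:1
Op 5: read(P2, v0) -> 130. No state change.
Op 6: write(P1, v1, 178). refcount(pp1)=3>1 -> COPY to pp3. 4 ppages; refcounts: pp0:2 pp1:2 pp2:1 pp3:1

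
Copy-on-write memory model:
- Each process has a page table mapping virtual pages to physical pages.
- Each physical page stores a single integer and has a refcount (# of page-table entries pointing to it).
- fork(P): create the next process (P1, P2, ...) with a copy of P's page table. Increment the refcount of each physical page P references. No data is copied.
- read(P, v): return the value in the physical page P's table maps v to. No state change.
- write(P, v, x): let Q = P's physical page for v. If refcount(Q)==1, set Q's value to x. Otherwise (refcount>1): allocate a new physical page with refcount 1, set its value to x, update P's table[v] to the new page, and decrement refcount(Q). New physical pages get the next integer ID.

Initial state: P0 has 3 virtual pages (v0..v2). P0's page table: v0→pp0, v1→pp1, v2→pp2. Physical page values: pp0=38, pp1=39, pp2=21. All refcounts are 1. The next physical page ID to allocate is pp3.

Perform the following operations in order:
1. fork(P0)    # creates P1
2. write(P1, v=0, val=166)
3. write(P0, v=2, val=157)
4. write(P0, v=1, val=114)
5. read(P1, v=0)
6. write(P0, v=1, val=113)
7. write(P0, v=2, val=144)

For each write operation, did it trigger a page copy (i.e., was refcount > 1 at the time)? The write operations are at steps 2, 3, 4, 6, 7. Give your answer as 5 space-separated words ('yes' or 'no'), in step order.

Op 1: fork(P0) -> P1. 3 ppages; refcounts: pp0:2 pp1:2 pp2:2
Op 2: write(P1, v0, 166). refcount(pp0)=2>1 -> COPY to pp3. 4 ppages; refcounts: pp0:1 pp1:2 pp2:2 pp3:1
Op 3: write(P0, v2, 157). refcount(pp2)=2>1 -> COPY to pp4. 5 ppages; refcounts: pp0:1 pp1:2 pp2:1 pp3:1 pp4:1
Op 4: write(P0, v1, 114). refcount(pp1)=2>1 -> COPY to pp5. 6 ppages; refcounts: pp0:1 pp1:1 pp2:1 pp3:1 pp4:1 pp5:1
Op 5: read(P1, v0) -> 166. No state change.
Op 6: write(P0, v1, 113). refcount(pp5)=1 -> write in place. 6 ppages; refcounts: pp0:1 pp1:1 pp2:1 pp3:1 pp4:1 pp5:1
Op 7: write(P0, v2, 144). refcount(pp4)=1 -> write in place. 6 ppages; refcounts: pp0:1 pp1:1 pp2:1 pp3:1 pp4:1 pp5:1

yes yes yes no no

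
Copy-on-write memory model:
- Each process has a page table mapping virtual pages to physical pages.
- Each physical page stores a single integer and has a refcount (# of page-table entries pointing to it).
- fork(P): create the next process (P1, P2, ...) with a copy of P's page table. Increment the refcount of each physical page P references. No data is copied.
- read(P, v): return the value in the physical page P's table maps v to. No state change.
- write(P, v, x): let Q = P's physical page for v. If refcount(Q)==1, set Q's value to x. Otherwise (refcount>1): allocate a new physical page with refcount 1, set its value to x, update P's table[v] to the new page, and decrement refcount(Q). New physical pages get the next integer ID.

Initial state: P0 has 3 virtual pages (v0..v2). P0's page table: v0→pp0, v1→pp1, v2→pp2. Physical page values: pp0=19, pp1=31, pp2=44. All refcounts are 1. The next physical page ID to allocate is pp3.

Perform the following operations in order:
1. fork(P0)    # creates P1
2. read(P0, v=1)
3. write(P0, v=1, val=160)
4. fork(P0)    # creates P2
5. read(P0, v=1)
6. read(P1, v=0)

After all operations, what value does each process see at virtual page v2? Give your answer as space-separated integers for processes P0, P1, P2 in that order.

Answer: 44 44 44

Derivation:
Op 1: fork(P0) -> P1. 3 ppages; refcounts: pp0:2 pp1:2 pp2:2
Op 2: read(P0, v1) -> 31. No state change.
Op 3: write(P0, v1, 160). refcount(pp1)=2>1 -> COPY to pp3. 4 ppages; refcounts: pp0:2 pp1:1 pp2:2 pp3:1
Op 4: fork(P0) -> P2. 4 ppages; refcounts: pp0:3 pp1:1 pp2:3 pp3:2
Op 5: read(P0, v1) -> 160. No state change.
Op 6: read(P1, v0) -> 19. No state change.
P0: v2 -> pp2 = 44
P1: v2 -> pp2 = 44
P2: v2 -> pp2 = 44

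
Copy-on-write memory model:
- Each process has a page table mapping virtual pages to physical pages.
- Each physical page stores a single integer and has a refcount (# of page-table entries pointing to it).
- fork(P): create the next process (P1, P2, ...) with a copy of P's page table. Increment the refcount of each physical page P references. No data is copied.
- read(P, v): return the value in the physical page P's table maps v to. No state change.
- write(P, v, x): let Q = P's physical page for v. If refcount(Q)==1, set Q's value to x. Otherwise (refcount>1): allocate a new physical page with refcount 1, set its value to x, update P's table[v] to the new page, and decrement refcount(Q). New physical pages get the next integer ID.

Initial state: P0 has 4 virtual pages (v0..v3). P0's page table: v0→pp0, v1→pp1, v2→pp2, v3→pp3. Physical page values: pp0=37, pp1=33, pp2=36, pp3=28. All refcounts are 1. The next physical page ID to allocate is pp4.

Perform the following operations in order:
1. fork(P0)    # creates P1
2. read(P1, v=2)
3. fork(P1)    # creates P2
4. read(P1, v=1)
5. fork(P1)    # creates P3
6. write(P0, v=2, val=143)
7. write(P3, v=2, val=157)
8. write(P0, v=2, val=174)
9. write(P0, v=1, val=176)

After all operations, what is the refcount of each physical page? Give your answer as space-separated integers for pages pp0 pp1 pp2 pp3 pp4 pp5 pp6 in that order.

Op 1: fork(P0) -> P1. 4 ppages; refcounts: pp0:2 pp1:2 pp2:2 pp3:2
Op 2: read(P1, v2) -> 36. No state change.
Op 3: fork(P1) -> P2. 4 ppages; refcounts: pp0:3 pp1:3 pp2:3 pp3:3
Op 4: read(P1, v1) -> 33. No state change.
Op 5: fork(P1) -> P3. 4 ppages; refcounts: pp0:4 pp1:4 pp2:4 pp3:4
Op 6: write(P0, v2, 143). refcount(pp2)=4>1 -> COPY to pp4. 5 ppages; refcounts: pp0:4 pp1:4 pp2:3 pp3:4 pp4:1
Op 7: write(P3, v2, 157). refcount(pp2)=3>1 -> COPY to pp5. 6 ppages; refcounts: pp0:4 pp1:4 pp2:2 pp3:4 pp4:1 pp5:1
Op 8: write(P0, v2, 174). refcount(pp4)=1 -> write in place. 6 ppages; refcounts: pp0:4 pp1:4 pp2:2 pp3:4 pp4:1 pp5:1
Op 9: write(P0, v1, 176). refcount(pp1)=4>1 -> COPY to pp6. 7 ppages; refcounts: pp0:4 pp1:3 pp2:2 pp3:4 pp4:1 pp5:1 pp6:1

Answer: 4 3 2 4 1 1 1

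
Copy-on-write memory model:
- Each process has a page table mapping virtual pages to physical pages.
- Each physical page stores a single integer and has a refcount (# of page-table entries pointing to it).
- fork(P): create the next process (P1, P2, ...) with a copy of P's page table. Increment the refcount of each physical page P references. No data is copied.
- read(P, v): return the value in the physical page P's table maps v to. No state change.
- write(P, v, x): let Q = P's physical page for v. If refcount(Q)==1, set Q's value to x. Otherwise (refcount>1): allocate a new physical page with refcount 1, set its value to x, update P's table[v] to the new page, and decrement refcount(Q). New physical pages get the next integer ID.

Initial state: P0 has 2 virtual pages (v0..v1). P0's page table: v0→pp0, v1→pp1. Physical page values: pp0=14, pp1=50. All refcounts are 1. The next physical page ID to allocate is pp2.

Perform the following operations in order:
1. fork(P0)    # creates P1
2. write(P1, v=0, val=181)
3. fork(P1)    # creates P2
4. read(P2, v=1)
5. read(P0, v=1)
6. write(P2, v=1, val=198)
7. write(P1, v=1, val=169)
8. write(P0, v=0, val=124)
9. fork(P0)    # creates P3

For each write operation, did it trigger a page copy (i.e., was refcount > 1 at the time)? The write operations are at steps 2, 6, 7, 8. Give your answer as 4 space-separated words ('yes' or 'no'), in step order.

Op 1: fork(P0) -> P1. 2 ppages; refcounts: pp0:2 pp1:2
Op 2: write(P1, v0, 181). refcount(pp0)=2>1 -> COPY to pp2. 3 ppages; refcounts: pp0:1 pp1:2 pp2:1
Op 3: fork(P1) -> P2. 3 ppages; refcounts: pp0:1 pp1:3 pp2:2
Op 4: read(P2, v1) -> 50. No state change.
Op 5: read(P0, v1) -> 50. No state change.
Op 6: write(P2, v1, 198). refcount(pp1)=3>1 -> COPY to pp3. 4 ppages; refcounts: pp0:1 pp1:2 pp2:2 pp3:1
Op 7: write(P1, v1, 169). refcount(pp1)=2>1 -> COPY to pp4. 5 ppages; refcounts: pp0:1 pp1:1 pp2:2 pp3:1 pp4:1
Op 8: write(P0, v0, 124). refcount(pp0)=1 -> write in place. 5 ppages; refcounts: pp0:1 pp1:1 pp2:2 pp3:1 pp4:1
Op 9: fork(P0) -> P3. 5 ppages; refcounts: pp0:2 pp1:2 pp2:2 pp3:1 pp4:1

yes yes yes no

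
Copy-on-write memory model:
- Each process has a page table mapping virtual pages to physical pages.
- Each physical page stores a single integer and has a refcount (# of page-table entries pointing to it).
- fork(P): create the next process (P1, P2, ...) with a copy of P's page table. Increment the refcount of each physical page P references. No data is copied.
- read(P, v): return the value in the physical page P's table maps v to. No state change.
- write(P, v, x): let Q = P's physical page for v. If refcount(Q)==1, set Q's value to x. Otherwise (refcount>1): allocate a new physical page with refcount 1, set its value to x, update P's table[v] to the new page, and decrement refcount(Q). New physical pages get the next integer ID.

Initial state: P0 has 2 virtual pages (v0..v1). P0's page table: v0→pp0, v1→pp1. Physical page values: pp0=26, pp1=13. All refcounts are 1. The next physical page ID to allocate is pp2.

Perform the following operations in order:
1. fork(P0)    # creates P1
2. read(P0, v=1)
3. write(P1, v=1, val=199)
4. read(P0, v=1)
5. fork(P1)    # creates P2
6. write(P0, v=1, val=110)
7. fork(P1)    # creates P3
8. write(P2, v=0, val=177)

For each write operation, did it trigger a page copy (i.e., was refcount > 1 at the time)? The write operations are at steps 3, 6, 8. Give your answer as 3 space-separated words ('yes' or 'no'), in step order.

Op 1: fork(P0) -> P1. 2 ppages; refcounts: pp0:2 pp1:2
Op 2: read(P0, v1) -> 13. No state change.
Op 3: write(P1, v1, 199). refcount(pp1)=2>1 -> COPY to pp2. 3 ppages; refcounts: pp0:2 pp1:1 pp2:1
Op 4: read(P0, v1) -> 13. No state change.
Op 5: fork(P1) -> P2. 3 ppages; refcounts: pp0:3 pp1:1 pp2:2
Op 6: write(P0, v1, 110). refcount(pp1)=1 -> write in place. 3 ppages; refcounts: pp0:3 pp1:1 pp2:2
Op 7: fork(P1) -> P3. 3 ppages; refcounts: pp0:4 pp1:1 pp2:3
Op 8: write(P2, v0, 177). refcount(pp0)=4>1 -> COPY to pp3. 4 ppages; refcounts: pp0:3 pp1:1 pp2:3 pp3:1

yes no yes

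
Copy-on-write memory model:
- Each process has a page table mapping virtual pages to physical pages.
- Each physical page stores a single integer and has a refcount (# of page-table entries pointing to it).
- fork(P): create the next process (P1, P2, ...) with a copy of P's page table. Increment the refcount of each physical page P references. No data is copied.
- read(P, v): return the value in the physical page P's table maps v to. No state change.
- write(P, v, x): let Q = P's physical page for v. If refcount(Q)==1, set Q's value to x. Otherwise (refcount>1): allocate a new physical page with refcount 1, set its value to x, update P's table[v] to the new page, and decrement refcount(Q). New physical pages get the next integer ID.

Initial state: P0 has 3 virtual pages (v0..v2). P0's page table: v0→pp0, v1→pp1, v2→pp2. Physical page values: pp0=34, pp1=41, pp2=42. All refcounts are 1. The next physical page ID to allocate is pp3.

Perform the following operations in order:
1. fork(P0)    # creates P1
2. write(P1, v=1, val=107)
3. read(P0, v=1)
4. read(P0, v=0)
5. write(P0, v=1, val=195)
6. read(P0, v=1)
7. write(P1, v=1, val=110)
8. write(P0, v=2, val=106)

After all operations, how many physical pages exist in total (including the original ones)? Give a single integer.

Answer: 5

Derivation:
Op 1: fork(P0) -> P1. 3 ppages; refcounts: pp0:2 pp1:2 pp2:2
Op 2: write(P1, v1, 107). refcount(pp1)=2>1 -> COPY to pp3. 4 ppages; refcounts: pp0:2 pp1:1 pp2:2 pp3:1
Op 3: read(P0, v1) -> 41. No state change.
Op 4: read(P0, v0) -> 34. No state change.
Op 5: write(P0, v1, 195). refcount(pp1)=1 -> write in place. 4 ppages; refcounts: pp0:2 pp1:1 pp2:2 pp3:1
Op 6: read(P0, v1) -> 195. No state change.
Op 7: write(P1, v1, 110). refcount(pp3)=1 -> write in place. 4 ppages; refcounts: pp0:2 pp1:1 pp2:2 pp3:1
Op 8: write(P0, v2, 106). refcount(pp2)=2>1 -> COPY to pp4. 5 ppages; refcounts: pp0:2 pp1:1 pp2:1 pp3:1 pp4:1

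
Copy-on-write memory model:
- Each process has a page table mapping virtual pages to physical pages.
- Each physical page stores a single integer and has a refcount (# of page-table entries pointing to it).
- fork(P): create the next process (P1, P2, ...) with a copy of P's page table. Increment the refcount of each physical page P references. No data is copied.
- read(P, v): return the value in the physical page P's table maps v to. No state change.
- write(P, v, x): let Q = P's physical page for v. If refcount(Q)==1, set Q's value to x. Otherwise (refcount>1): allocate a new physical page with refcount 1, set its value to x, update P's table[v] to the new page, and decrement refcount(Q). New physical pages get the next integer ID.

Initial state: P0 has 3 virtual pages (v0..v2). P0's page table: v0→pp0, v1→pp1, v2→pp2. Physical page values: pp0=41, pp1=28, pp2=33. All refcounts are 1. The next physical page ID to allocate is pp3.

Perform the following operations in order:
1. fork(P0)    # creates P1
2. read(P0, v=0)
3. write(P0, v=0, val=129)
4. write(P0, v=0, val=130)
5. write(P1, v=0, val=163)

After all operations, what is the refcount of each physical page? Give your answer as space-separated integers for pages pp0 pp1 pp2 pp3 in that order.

Op 1: fork(P0) -> P1. 3 ppages; refcounts: pp0:2 pp1:2 pp2:2
Op 2: read(P0, v0) -> 41. No state change.
Op 3: write(P0, v0, 129). refcount(pp0)=2>1 -> COPY to pp3. 4 ppages; refcounts: pp0:1 pp1:2 pp2:2 pp3:1
Op 4: write(P0, v0, 130). refcount(pp3)=1 -> write in place. 4 ppages; refcounts: pp0:1 pp1:2 pp2:2 pp3:1
Op 5: write(P1, v0, 163). refcount(pp0)=1 -> write in place. 4 ppages; refcounts: pp0:1 pp1:2 pp2:2 pp3:1

Answer: 1 2 2 1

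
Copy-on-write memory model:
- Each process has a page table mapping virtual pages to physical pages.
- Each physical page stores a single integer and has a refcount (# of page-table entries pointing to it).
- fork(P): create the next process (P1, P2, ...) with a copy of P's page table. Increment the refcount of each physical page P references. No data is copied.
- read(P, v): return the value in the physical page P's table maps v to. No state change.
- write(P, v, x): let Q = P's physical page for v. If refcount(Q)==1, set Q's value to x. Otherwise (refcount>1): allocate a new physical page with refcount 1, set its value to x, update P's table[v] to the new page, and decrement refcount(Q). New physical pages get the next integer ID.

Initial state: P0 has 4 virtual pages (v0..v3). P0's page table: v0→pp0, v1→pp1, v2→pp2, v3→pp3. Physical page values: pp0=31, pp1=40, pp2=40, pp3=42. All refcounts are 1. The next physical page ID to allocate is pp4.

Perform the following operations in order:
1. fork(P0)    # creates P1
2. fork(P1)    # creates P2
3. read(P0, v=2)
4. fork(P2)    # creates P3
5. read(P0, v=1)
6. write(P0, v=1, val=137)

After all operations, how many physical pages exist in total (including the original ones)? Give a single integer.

Answer: 5

Derivation:
Op 1: fork(P0) -> P1. 4 ppages; refcounts: pp0:2 pp1:2 pp2:2 pp3:2
Op 2: fork(P1) -> P2. 4 ppages; refcounts: pp0:3 pp1:3 pp2:3 pp3:3
Op 3: read(P0, v2) -> 40. No state change.
Op 4: fork(P2) -> P3. 4 ppages; refcounts: pp0:4 pp1:4 pp2:4 pp3:4
Op 5: read(P0, v1) -> 40. No state change.
Op 6: write(P0, v1, 137). refcount(pp1)=4>1 -> COPY to pp4. 5 ppages; refcounts: pp0:4 pp1:3 pp2:4 pp3:4 pp4:1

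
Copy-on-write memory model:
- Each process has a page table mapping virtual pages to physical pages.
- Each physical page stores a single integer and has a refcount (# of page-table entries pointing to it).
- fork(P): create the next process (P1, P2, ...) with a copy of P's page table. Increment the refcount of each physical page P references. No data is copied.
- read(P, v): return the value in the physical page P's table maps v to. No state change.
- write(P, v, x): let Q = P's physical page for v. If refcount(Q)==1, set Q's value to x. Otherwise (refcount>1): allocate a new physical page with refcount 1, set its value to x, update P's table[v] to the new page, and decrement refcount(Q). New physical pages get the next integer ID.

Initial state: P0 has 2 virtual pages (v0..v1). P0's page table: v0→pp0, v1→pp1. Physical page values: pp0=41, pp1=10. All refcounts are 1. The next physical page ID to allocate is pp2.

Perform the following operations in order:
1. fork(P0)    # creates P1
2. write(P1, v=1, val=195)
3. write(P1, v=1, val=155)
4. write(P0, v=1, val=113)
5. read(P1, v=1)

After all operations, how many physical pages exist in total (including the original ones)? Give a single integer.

Op 1: fork(P0) -> P1. 2 ppages; refcounts: pp0:2 pp1:2
Op 2: write(P1, v1, 195). refcount(pp1)=2>1 -> COPY to pp2. 3 ppages; refcounts: pp0:2 pp1:1 pp2:1
Op 3: write(P1, v1, 155). refcount(pp2)=1 -> write in place. 3 ppages; refcounts: pp0:2 pp1:1 pp2:1
Op 4: write(P0, v1, 113). refcount(pp1)=1 -> write in place. 3 ppages; refcounts: pp0:2 pp1:1 pp2:1
Op 5: read(P1, v1) -> 155. No state change.

Answer: 3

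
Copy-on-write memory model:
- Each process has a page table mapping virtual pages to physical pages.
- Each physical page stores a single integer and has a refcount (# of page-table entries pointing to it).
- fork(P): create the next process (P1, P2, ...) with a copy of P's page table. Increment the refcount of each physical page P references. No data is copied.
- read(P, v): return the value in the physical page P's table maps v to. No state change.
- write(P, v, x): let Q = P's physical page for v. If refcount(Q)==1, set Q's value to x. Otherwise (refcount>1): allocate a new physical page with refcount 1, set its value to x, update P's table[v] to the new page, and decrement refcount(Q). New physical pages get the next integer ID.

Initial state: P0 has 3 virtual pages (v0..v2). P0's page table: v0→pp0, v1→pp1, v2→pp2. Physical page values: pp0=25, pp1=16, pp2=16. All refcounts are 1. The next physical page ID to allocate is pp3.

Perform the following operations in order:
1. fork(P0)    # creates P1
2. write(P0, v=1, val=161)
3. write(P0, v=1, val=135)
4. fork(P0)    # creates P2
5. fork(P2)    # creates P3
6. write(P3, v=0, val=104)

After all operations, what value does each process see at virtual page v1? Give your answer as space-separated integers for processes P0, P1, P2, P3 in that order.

Op 1: fork(P0) -> P1. 3 ppages; refcounts: pp0:2 pp1:2 pp2:2
Op 2: write(P0, v1, 161). refcount(pp1)=2>1 -> COPY to pp3. 4 ppages; refcounts: pp0:2 pp1:1 pp2:2 pp3:1
Op 3: write(P0, v1, 135). refcount(pp3)=1 -> write in place. 4 ppages; refcounts: pp0:2 pp1:1 pp2:2 pp3:1
Op 4: fork(P0) -> P2. 4 ppages; refcounts: pp0:3 pp1:1 pp2:3 pp3:2
Op 5: fork(P2) -> P3. 4 ppages; refcounts: pp0:4 pp1:1 pp2:4 pp3:3
Op 6: write(P3, v0, 104). refcount(pp0)=4>1 -> COPY to pp4. 5 ppages; refcounts: pp0:3 pp1:1 pp2:4 pp3:3 pp4:1
P0: v1 -> pp3 = 135
P1: v1 -> pp1 = 16
P2: v1 -> pp3 = 135
P3: v1 -> pp3 = 135

Answer: 135 16 135 135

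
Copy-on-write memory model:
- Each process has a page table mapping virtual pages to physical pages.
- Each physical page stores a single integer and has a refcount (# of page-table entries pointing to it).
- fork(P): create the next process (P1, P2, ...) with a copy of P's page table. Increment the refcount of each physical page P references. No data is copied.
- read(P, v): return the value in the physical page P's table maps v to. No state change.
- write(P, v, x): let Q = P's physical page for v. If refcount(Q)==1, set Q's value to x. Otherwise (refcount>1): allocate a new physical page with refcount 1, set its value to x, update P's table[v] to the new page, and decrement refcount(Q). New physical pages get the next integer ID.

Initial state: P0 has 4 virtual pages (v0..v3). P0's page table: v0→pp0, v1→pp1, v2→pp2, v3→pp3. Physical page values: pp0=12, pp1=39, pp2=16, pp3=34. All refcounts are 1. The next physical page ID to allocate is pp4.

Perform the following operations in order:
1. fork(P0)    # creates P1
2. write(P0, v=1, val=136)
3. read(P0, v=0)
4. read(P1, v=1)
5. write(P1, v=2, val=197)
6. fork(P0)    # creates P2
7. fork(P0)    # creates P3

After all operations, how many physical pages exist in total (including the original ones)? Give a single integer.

Op 1: fork(P0) -> P1. 4 ppages; refcounts: pp0:2 pp1:2 pp2:2 pp3:2
Op 2: write(P0, v1, 136). refcount(pp1)=2>1 -> COPY to pp4. 5 ppages; refcounts: pp0:2 pp1:1 pp2:2 pp3:2 pp4:1
Op 3: read(P0, v0) -> 12. No state change.
Op 4: read(P1, v1) -> 39. No state change.
Op 5: write(P1, v2, 197). refcount(pp2)=2>1 -> COPY to pp5. 6 ppages; refcounts: pp0:2 pp1:1 pp2:1 pp3:2 pp4:1 pp5:1
Op 6: fork(P0) -> P2. 6 ppages; refcounts: pp0:3 pp1:1 pp2:2 pp3:3 pp4:2 pp5:1
Op 7: fork(P0) -> P3. 6 ppages; refcounts: pp0:4 pp1:1 pp2:3 pp3:4 pp4:3 pp5:1

Answer: 6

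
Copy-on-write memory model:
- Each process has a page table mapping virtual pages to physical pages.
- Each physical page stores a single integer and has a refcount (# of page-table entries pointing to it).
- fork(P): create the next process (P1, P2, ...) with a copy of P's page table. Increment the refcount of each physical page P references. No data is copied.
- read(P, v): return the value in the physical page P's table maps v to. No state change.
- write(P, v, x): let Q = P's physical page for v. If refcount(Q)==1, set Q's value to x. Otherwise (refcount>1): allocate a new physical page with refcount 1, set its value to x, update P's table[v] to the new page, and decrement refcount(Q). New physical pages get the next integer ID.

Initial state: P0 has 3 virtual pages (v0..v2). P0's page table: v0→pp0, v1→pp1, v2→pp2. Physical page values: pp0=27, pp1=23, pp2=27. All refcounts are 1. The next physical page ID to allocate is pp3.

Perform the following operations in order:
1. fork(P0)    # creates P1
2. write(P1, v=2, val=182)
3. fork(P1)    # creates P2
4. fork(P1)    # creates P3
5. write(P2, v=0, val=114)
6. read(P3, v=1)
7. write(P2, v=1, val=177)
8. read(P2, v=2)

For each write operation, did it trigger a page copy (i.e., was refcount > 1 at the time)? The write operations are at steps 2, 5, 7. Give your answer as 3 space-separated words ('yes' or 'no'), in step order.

Op 1: fork(P0) -> P1. 3 ppages; refcounts: pp0:2 pp1:2 pp2:2
Op 2: write(P1, v2, 182). refcount(pp2)=2>1 -> COPY to pp3. 4 ppages; refcounts: pp0:2 pp1:2 pp2:1 pp3:1
Op 3: fork(P1) -> P2. 4 ppages; refcounts: pp0:3 pp1:3 pp2:1 pp3:2
Op 4: fork(P1) -> P3. 4 ppages; refcounts: pp0:4 pp1:4 pp2:1 pp3:3
Op 5: write(P2, v0, 114). refcount(pp0)=4>1 -> COPY to pp4. 5 ppages; refcounts: pp0:3 pp1:4 pp2:1 pp3:3 pp4:1
Op 6: read(P3, v1) -> 23. No state change.
Op 7: write(P2, v1, 177). refcount(pp1)=4>1 -> COPY to pp5. 6 ppages; refcounts: pp0:3 pp1:3 pp2:1 pp3:3 pp4:1 pp5:1
Op 8: read(P2, v2) -> 182. No state change.

yes yes yes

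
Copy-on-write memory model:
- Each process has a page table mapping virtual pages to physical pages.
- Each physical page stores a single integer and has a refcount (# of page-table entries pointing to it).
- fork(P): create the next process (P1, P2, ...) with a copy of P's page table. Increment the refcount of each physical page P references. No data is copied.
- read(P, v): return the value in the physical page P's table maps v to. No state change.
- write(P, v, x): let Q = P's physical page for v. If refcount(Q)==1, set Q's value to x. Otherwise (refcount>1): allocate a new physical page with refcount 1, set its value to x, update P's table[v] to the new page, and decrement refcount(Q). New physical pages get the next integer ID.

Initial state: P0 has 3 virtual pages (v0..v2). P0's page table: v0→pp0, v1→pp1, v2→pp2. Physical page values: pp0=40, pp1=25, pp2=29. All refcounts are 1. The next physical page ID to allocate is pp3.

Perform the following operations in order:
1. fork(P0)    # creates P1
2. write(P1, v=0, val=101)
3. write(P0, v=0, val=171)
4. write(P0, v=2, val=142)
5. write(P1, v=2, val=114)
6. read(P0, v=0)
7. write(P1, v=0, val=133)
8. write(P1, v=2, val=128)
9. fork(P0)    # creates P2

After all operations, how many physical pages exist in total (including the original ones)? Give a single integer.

Op 1: fork(P0) -> P1. 3 ppages; refcounts: pp0:2 pp1:2 pp2:2
Op 2: write(P1, v0, 101). refcount(pp0)=2>1 -> COPY to pp3. 4 ppages; refcounts: pp0:1 pp1:2 pp2:2 pp3:1
Op 3: write(P0, v0, 171). refcount(pp0)=1 -> write in place. 4 ppages; refcounts: pp0:1 pp1:2 pp2:2 pp3:1
Op 4: write(P0, v2, 142). refcount(pp2)=2>1 -> COPY to pp4. 5 ppages; refcounts: pp0:1 pp1:2 pp2:1 pp3:1 pp4:1
Op 5: write(P1, v2, 114). refcount(pp2)=1 -> write in place. 5 ppages; refcounts: pp0:1 pp1:2 pp2:1 pp3:1 pp4:1
Op 6: read(P0, v0) -> 171. No state change.
Op 7: write(P1, v0, 133). refcount(pp3)=1 -> write in place. 5 ppages; refcounts: pp0:1 pp1:2 pp2:1 pp3:1 pp4:1
Op 8: write(P1, v2, 128). refcount(pp2)=1 -> write in place. 5 ppages; refcounts: pp0:1 pp1:2 pp2:1 pp3:1 pp4:1
Op 9: fork(P0) -> P2. 5 ppages; refcounts: pp0:2 pp1:3 pp2:1 pp3:1 pp4:2

Answer: 5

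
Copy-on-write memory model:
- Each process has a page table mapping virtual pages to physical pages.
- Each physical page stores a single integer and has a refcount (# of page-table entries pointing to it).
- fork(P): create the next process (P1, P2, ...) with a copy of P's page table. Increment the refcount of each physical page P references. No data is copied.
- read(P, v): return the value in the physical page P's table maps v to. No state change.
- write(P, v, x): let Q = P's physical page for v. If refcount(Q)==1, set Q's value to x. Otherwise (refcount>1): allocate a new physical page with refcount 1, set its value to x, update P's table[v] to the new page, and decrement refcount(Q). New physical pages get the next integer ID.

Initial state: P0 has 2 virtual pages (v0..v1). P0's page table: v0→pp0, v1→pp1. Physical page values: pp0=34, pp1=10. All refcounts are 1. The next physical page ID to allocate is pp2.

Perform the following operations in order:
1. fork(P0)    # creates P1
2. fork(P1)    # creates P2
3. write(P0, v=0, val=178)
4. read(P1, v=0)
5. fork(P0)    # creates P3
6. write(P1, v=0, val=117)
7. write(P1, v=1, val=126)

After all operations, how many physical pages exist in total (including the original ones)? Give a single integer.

Answer: 5

Derivation:
Op 1: fork(P0) -> P1. 2 ppages; refcounts: pp0:2 pp1:2
Op 2: fork(P1) -> P2. 2 ppages; refcounts: pp0:3 pp1:3
Op 3: write(P0, v0, 178). refcount(pp0)=3>1 -> COPY to pp2. 3 ppages; refcounts: pp0:2 pp1:3 pp2:1
Op 4: read(P1, v0) -> 34. No state change.
Op 5: fork(P0) -> P3. 3 ppages; refcounts: pp0:2 pp1:4 pp2:2
Op 6: write(P1, v0, 117). refcount(pp0)=2>1 -> COPY to pp3. 4 ppages; refcounts: pp0:1 pp1:4 pp2:2 pp3:1
Op 7: write(P1, v1, 126). refcount(pp1)=4>1 -> COPY to pp4. 5 ppages; refcounts: pp0:1 pp1:3 pp2:2 pp3:1 pp4:1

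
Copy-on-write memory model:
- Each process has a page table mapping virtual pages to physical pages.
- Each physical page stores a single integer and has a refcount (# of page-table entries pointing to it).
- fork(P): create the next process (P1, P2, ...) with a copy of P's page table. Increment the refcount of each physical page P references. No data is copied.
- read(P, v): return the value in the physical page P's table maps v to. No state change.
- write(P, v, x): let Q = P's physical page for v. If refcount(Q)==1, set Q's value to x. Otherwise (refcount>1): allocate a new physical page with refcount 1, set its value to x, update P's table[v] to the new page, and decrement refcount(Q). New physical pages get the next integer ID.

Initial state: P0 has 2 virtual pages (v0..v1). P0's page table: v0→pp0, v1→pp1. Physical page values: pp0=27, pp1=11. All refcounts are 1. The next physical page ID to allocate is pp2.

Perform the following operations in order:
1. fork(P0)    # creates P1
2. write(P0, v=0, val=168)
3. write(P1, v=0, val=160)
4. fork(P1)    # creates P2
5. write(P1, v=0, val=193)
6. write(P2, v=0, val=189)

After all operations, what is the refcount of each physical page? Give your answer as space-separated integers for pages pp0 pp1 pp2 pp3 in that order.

Answer: 1 3 1 1

Derivation:
Op 1: fork(P0) -> P1. 2 ppages; refcounts: pp0:2 pp1:2
Op 2: write(P0, v0, 168). refcount(pp0)=2>1 -> COPY to pp2. 3 ppages; refcounts: pp0:1 pp1:2 pp2:1
Op 3: write(P1, v0, 160). refcount(pp0)=1 -> write in place. 3 ppages; refcounts: pp0:1 pp1:2 pp2:1
Op 4: fork(P1) -> P2. 3 ppages; refcounts: pp0:2 pp1:3 pp2:1
Op 5: write(P1, v0, 193). refcount(pp0)=2>1 -> COPY to pp3. 4 ppages; refcounts: pp0:1 pp1:3 pp2:1 pp3:1
Op 6: write(P2, v0, 189). refcount(pp0)=1 -> write in place. 4 ppages; refcounts: pp0:1 pp1:3 pp2:1 pp3:1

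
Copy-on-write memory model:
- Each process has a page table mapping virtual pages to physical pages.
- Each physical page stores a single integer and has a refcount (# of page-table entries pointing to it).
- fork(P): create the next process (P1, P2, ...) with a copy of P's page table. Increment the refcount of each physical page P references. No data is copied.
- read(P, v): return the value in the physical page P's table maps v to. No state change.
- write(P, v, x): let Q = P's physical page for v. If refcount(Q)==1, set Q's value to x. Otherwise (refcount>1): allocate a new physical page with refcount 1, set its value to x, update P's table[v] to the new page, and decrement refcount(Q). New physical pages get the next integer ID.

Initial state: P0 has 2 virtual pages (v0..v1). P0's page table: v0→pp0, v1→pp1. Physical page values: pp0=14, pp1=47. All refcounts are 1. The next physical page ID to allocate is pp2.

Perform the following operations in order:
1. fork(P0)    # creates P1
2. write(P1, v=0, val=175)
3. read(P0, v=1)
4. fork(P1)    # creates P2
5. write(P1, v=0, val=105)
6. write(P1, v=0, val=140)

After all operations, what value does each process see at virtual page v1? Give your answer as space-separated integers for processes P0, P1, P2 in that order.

Op 1: fork(P0) -> P1. 2 ppages; refcounts: pp0:2 pp1:2
Op 2: write(P1, v0, 175). refcount(pp0)=2>1 -> COPY to pp2. 3 ppages; refcounts: pp0:1 pp1:2 pp2:1
Op 3: read(P0, v1) -> 47. No state change.
Op 4: fork(P1) -> P2. 3 ppages; refcounts: pp0:1 pp1:3 pp2:2
Op 5: write(P1, v0, 105). refcount(pp2)=2>1 -> COPY to pp3. 4 ppages; refcounts: pp0:1 pp1:3 pp2:1 pp3:1
Op 6: write(P1, v0, 140). refcount(pp3)=1 -> write in place. 4 ppages; refcounts: pp0:1 pp1:3 pp2:1 pp3:1
P0: v1 -> pp1 = 47
P1: v1 -> pp1 = 47
P2: v1 -> pp1 = 47

Answer: 47 47 47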